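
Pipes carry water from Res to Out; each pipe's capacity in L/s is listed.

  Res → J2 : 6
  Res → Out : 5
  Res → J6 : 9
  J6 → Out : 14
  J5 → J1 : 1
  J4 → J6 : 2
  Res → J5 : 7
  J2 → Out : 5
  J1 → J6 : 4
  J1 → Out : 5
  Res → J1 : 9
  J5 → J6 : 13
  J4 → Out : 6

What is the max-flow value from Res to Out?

29

Augment Res→Out: bottleneck 5, flow now 5.
Augment Res→J1→Out: bottleneck 5, flow now 10.
Augment Res→J2→Out: bottleneck 5, flow now 15.
Augment Res→J6→Out: bottleneck 9, flow now 24.
Augment Res→J1→J6→Out: bottleneck 4, flow now 28.
Augment Res→J5→J6→Out: bottleneck 1, flow now 29.
No augmenting path remains; maximum flow = 29.
In the residual graph, reachable from Res: {Res, J1, J5, J2, J6}.
Min-cut edges: Res→Out (5), J1→Out (5), J2→Out (5), J6→Out (14); capacity 5 + 5 + 5 + 14 = 29.
This cut is saturated, so no flow can exceed 29.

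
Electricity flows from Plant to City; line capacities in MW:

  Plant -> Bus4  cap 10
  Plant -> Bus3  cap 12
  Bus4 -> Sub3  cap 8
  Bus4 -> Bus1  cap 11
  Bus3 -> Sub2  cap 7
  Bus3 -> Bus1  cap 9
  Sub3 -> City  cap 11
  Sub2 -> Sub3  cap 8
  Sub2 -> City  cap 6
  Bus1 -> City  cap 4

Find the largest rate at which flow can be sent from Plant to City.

Augment Plant→Bus4→Sub3→City: bottleneck 8, flow now 8.
Augment Plant→Bus4→Bus1→City: bottleneck 2, flow now 10.
Augment Plant→Bus3→Sub2→City: bottleneck 6, flow now 16.
Augment Plant→Bus3→Bus1→City: bottleneck 2, flow now 18.
Augment Plant→Bus3→Sub2→Sub3→City: bottleneck 1, flow now 19.
No augmenting path remains; maximum flow = 19.
In the residual graph, reachable from Plant: {Plant, Bus4, Bus3, Bus1}.
Min-cut edges: Bus4→Sub3 (8), Bus3→Sub2 (7), Bus1→City (4); capacity 8 + 7 + 4 = 19.
This cut is saturated, so no flow can exceed 19.

19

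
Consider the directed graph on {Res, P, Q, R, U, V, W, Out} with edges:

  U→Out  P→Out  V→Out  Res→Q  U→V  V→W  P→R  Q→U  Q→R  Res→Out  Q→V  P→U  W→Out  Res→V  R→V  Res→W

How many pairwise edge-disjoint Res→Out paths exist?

Assign every edge capacity 1; by Menger, the answer equals the max flow.
Path Res→Out (+1); total 1.
Path Res→V→Out (+1); total 2.
Path Res→W→Out (+1); total 3.
Path Res→Q→U→Out (+1); total 4.
No residual Res→Out path; max flow = 4.
Certifying cut of size 4: {Res→Out, Res→Q, Res→V, Res→W}.

4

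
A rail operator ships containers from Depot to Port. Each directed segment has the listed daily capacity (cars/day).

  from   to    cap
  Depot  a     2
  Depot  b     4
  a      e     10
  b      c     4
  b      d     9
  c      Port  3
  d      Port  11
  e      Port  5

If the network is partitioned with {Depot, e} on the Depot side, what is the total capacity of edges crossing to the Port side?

Edges leaving {Depot, e}: Depot→a (2), Depot→b (4), e→Port (5).
Cut capacity = 2 + 4 + 5 = 11.

11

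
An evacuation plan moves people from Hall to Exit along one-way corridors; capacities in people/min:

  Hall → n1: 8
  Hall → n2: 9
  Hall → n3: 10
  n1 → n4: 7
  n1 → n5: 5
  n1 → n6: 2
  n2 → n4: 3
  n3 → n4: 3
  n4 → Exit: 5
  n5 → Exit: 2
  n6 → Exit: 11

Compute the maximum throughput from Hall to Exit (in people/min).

9

Augment Hall→n1→n4→Exit: bottleneck 5, flow now 5.
Augment Hall→n1→n5→Exit: bottleneck 2, flow now 7.
Augment Hall→n1→n6→Exit: bottleneck 1, flow now 8.
Augment Hall→n2→n4→n1→n6→Exit: bottleneck 1, flow now 9. (uses reverse residual edge)
No augmenting path remains; maximum flow = 9.
In the residual graph, reachable from Hall: {Hall, n1, n2, n3, n4, n5}.
Min-cut edges: n1→n6 (2), n4→Exit (5), n5→Exit (2); capacity 2 + 5 + 2 = 9.
This cut is saturated, so no flow can exceed 9.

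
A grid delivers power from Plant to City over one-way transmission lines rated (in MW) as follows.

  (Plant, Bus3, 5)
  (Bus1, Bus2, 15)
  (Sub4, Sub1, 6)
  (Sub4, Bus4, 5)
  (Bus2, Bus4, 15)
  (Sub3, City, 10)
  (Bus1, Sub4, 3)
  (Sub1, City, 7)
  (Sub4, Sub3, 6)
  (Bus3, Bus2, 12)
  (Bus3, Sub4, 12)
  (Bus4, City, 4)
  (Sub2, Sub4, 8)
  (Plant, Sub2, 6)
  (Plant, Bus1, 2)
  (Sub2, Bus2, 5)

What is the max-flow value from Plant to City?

13

Augment Plant→Sub2→Sub4→Sub3→City: bottleneck 6, flow now 6.
Augment Plant→Bus1→Sub4→Sub1→City: bottleneck 2, flow now 8.
Augment Plant→Bus3→Sub4→Sub1→City: bottleneck 4, flow now 12.
Augment Plant→Bus3→Sub4→Bus4→City: bottleneck 1, flow now 13.
No augmenting path remains; maximum flow = 13.
In the residual graph, reachable from Plant: {Plant}.
Min-cut edges: Plant→Sub2 (6), Plant→Bus1 (2), Plant→Bus3 (5); capacity 6 + 2 + 5 = 13.
This cut is saturated, so no flow can exceed 13.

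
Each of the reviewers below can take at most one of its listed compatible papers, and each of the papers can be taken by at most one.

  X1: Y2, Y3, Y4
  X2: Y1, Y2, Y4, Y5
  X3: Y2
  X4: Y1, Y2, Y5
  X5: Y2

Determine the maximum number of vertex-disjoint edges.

4

Unit-capacity flow: source→left, listed edges, right→sink; max matching = max flow.
Augmenting path X1→Y2 (+1); matched 1.
Augmenting path X2→Y1 (+1); matched 2.
Augmenting path X4→Y5 (+1); matched 3.
Augmenting path X3→Y2→X1→Y3 (+1); matched 4.
No augmenting path remains; maximum matching = 4.
König certificate: {X1, X2, X4, Y2} is a vertex cover of size 4 (every listed pair touches it), so no matching can be larger.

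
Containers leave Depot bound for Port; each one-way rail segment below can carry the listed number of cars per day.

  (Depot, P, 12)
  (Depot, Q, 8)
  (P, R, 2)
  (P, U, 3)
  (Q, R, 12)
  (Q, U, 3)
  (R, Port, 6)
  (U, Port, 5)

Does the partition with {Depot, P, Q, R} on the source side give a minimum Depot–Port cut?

No — its capacity is 12, but the minimum cut has capacity 11.

Given cut capacity: 3 + 3 + 6 = 12.
Augment Depot→P→R→Port: bottleneck 2, flow now 2.
Augment Depot→P→U→Port: bottleneck 3, flow now 5.
Augment Depot→Q→R→Port: bottleneck 4, flow now 9.
Augment Depot→Q→U→Port: bottleneck 2, flow now 11.
No augmenting path remains; maximum flow = 11.
In the residual graph, reachable from Depot: {Depot, P, Q, R, U}.
Min-cut edges: R→Port (6), U→Port (5); capacity 6 + 5 = 11.
Cut capacity 12 exceeds the max flow 11, so it is not minimum.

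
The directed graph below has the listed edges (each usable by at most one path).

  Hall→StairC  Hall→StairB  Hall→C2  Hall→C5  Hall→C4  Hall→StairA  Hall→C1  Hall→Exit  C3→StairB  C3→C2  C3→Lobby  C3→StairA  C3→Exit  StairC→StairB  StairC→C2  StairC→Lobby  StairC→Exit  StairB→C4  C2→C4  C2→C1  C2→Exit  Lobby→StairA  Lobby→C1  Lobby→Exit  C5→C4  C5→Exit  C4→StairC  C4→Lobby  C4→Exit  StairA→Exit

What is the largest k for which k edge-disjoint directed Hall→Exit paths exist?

Assign every edge capacity 1; by Menger, the answer equals the max flow.
Path Hall→Exit (+1); total 1.
Path Hall→StairC→Exit (+1); total 2.
Path Hall→C2→Exit (+1); total 3.
Path Hall→C5→Exit (+1); total 4.
Path Hall→C4→Exit (+1); total 5.
Path Hall→StairA→Exit (+1); total 6.
Path Hall→StairB→C4→Lobby→Exit (+1); total 7.
No residual Hall→Exit path; max flow = 7.
Certifying cut of size 7: {Hall→C2, Hall→C4, Hall→C5, Hall→Exit, Hall→StairA, Hall→StairB, Hall→StairC}.

7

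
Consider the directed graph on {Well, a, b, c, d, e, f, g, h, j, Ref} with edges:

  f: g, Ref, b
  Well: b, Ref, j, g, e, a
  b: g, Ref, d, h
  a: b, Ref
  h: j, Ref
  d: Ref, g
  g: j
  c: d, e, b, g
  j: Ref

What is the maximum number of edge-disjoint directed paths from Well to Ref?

Assign every edge capacity 1; by Menger, the answer equals the max flow.
Path Well→Ref (+1); total 1.
Path Well→a→Ref (+1); total 2.
Path Well→b→Ref (+1); total 3.
Path Well→j→Ref (+1); total 4.
No residual Well→Ref path; max flow = 4.
Certifying cut of size 4: {Well→Ref, Well→a, Well→b, j→Ref}.

4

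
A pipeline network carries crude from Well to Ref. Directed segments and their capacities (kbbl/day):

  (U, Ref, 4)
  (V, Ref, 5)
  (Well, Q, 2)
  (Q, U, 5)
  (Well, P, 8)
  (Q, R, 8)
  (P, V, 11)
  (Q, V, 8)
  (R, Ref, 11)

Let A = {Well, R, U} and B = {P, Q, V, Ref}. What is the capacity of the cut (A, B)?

25

Edges leaving {Well, R, U}: Well→P (8), Well→Q (2), R→Ref (11), U→Ref (4).
Cut capacity = 8 + 2 + 11 + 4 = 25.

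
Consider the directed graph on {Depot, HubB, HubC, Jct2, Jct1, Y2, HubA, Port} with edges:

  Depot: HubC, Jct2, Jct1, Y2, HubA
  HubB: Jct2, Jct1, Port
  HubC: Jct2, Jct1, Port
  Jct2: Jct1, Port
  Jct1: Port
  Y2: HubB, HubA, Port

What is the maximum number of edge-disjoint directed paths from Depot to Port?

4

Assign every edge capacity 1; by Menger, the answer equals the max flow.
Path Depot→HubC→Port (+1); total 1.
Path Depot→Jct2→Port (+1); total 2.
Path Depot→Jct1→Port (+1); total 3.
Path Depot→Y2→Port (+1); total 4.
No residual Depot→Port path; max flow = 4.
Certifying cut of size 4: {Depot→HubC, Depot→Jct1, Depot→Jct2, Depot→Y2}.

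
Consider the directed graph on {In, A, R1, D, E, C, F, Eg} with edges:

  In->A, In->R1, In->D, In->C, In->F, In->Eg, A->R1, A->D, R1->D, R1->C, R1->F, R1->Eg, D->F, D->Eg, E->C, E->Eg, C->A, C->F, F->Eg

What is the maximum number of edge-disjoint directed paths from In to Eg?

4

Assign every edge capacity 1; by Menger, the answer equals the max flow.
Path In→Eg (+1); total 1.
Path In→R1→Eg (+1); total 2.
Path In→D→Eg (+1); total 3.
Path In→F→Eg (+1); total 4.
No residual In→Eg path; max flow = 4.
Certifying cut of size 4: {D→Eg, F→Eg, In→Eg, R1→Eg}.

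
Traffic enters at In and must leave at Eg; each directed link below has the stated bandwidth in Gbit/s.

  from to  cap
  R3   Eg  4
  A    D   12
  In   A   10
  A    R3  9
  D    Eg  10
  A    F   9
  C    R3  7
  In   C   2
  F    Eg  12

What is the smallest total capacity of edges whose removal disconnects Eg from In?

Augment In→A→F→Eg: bottleneck 9, flow now 9.
Augment In→A→R3→Eg: bottleneck 1, flow now 10.
Augment In→C→R3→Eg: bottleneck 2, flow now 12.
No augmenting path remains; maximum flow = 12.
By max-flow min-cut, the minimum cut capacity equals the max flow.
In the residual graph, reachable from In: {In}.
Min-cut edges: In→A (10), In→C (2); capacity 10 + 2 = 12.

12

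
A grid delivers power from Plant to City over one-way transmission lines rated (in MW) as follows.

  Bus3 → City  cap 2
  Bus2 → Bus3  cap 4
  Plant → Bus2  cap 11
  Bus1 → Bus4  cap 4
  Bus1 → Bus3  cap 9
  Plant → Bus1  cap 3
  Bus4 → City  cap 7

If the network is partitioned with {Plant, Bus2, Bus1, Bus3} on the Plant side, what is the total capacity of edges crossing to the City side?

Edges leaving {Plant, Bus2, Bus1, Bus3}: Bus1→Bus4 (4), Bus3→City (2).
Cut capacity = 4 + 2 = 6.

6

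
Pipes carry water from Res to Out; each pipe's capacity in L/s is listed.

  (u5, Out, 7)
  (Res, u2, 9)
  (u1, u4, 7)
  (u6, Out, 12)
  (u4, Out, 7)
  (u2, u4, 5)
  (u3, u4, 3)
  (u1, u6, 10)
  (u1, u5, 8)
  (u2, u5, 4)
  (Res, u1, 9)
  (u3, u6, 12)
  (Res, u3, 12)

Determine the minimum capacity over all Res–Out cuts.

26

Augment Res→u1→u4→Out: bottleneck 7, flow now 7.
Augment Res→u1→u5→Out: bottleneck 2, flow now 9.
Augment Res→u2→u5→Out: bottleneck 4, flow now 13.
Augment Res→u3→u6→Out: bottleneck 12, flow now 25.
Augment Res→u2→u4→u1→u5→Out: bottleneck 1, flow now 26. (uses reverse residual edge)
No augmenting path remains; maximum flow = 26.
By max-flow min-cut, the minimum cut capacity equals the max flow.
In the residual graph, reachable from Res: {Res, u1, u2, u3, u4, u5, u6}.
Min-cut edges: u4→Out (7), u5→Out (7), u6→Out (12); capacity 7 + 7 + 12 = 26.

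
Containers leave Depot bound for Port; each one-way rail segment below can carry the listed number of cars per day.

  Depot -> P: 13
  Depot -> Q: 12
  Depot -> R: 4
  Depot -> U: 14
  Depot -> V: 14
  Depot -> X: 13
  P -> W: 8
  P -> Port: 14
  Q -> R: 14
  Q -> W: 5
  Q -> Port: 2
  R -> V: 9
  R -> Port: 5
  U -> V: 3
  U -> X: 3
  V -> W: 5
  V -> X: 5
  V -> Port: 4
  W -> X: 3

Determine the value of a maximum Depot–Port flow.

Augment Depot→P→Port: bottleneck 13, flow now 13.
Augment Depot→Q→Port: bottleneck 2, flow now 15.
Augment Depot→R→Port: bottleneck 4, flow now 19.
Augment Depot→V→Port: bottleneck 4, flow now 23.
Augment Depot→Q→R→Port: bottleneck 1, flow now 24.
No augmenting path remains; maximum flow = 24.
In the residual graph, reachable from Depot: {Depot, Q, R, U, V, W, X}.
Min-cut edges: Depot→P (13), Q→Port (2), R→Port (5), V→Port (4); capacity 13 + 2 + 5 + 4 = 24.
This cut is saturated, so no flow can exceed 24.

24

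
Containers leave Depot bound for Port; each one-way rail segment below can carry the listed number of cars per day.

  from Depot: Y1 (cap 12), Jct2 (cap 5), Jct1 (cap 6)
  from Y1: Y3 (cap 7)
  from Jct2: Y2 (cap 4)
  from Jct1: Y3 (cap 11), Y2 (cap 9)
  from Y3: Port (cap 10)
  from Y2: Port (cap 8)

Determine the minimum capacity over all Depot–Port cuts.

17

Augment Depot→Y1→Y3→Port: bottleneck 7, flow now 7.
Augment Depot→Jct2→Y2→Port: bottleneck 4, flow now 11.
Augment Depot→Jct1→Y3→Port: bottleneck 3, flow now 14.
Augment Depot→Jct1→Y2→Port: bottleneck 3, flow now 17.
No augmenting path remains; maximum flow = 17.
By max-flow min-cut, the minimum cut capacity equals the max flow.
In the residual graph, reachable from Depot: {Depot, Y1, Jct2}.
Min-cut edges: Depot→Jct1 (6), Y1→Y3 (7), Jct2→Y2 (4); capacity 6 + 7 + 4 = 17.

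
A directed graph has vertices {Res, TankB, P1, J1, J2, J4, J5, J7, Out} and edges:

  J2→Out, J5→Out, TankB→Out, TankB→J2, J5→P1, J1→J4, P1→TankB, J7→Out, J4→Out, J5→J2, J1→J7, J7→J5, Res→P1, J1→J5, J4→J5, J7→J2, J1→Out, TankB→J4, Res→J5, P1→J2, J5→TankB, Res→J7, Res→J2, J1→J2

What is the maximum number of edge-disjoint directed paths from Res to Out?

4

Assign every edge capacity 1; by Menger, the answer equals the max flow.
Path Res→J2→Out (+1); total 1.
Path Res→J5→Out (+1); total 2.
Path Res→J7→Out (+1); total 3.
Path Res→P1→TankB→Out (+1); total 4.
No residual Res→Out path; max flow = 4.
Certifying cut of size 4: {Res→J2, Res→J5, Res→J7, Res→P1}.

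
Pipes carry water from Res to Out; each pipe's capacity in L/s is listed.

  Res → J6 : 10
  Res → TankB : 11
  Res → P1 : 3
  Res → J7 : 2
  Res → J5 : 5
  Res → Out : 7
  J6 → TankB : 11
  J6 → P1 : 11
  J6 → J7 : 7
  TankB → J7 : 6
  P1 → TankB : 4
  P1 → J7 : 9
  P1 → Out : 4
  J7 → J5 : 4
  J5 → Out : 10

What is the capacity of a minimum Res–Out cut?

Augment Res→Out: bottleneck 7, flow now 7.
Augment Res→P1→Out: bottleneck 3, flow now 10.
Augment Res→J5→Out: bottleneck 5, flow now 15.
Augment Res→J6→P1→Out: bottleneck 1, flow now 16.
Augment Res→J7→J5→Out: bottleneck 2, flow now 18.
Augment Res→J6→J7→J5→Out: bottleneck 2, flow now 20.
No augmenting path remains; maximum flow = 20.
By max-flow min-cut, the minimum cut capacity equals the max flow.
In the residual graph, reachable from Res: {Res, J6, TankB, P1, J7}.
Min-cut edges: Res→J5 (5), Res→Out (7), P1→Out (4), J7→J5 (4); capacity 5 + 7 + 4 + 4 = 20.

20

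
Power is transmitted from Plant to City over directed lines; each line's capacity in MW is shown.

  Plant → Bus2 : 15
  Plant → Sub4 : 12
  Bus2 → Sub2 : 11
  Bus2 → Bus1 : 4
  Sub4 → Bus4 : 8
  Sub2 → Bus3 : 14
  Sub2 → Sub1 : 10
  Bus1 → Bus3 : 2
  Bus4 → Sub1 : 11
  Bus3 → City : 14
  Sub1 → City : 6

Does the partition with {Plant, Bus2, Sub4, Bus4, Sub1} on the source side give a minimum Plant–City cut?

No — its capacity is 21, but the minimum cut has capacity 19.

Given cut capacity: 11 + 4 + 6 = 21.
Augment Plant→Bus2→Sub2→Bus3→City: bottleneck 11, flow now 11.
Augment Plant→Bus2→Bus1→Bus3→City: bottleneck 2, flow now 13.
Augment Plant→Sub4→Bus4→Sub1→City: bottleneck 6, flow now 19.
No augmenting path remains; maximum flow = 19.
In the residual graph, reachable from Plant: {Plant, Bus2, Sub4, Bus1, Bus4, Sub1}.
Min-cut edges: Bus2→Sub2 (11), Bus1→Bus3 (2), Sub1→City (6); capacity 11 + 2 + 6 = 19.
Cut capacity 21 exceeds the max flow 19, so it is not minimum.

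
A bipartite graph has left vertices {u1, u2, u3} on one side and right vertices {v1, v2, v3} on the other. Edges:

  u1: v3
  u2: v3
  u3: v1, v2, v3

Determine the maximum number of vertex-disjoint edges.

2

Unit-capacity flow: source→left, listed edges, right→sink; max matching = max flow.
Augmenting path u1→v3 (+1); matched 1.
Augmenting path u3→v1 (+1); matched 2.
No augmenting path remains; maximum matching = 2.
König certificate: {u3, v3} is a vertex cover of size 2 (every listed pair touches it), so no matching can be larger.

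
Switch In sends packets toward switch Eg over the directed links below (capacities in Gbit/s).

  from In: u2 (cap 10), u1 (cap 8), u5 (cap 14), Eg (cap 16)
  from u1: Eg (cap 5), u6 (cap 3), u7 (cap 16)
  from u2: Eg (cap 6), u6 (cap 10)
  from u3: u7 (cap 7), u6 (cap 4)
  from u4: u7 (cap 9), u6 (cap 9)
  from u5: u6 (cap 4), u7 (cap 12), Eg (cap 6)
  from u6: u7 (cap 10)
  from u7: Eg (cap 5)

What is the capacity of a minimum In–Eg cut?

38

Augment In→Eg: bottleneck 16, flow now 16.
Augment In→u1→Eg: bottleneck 5, flow now 21.
Augment In→u2→Eg: bottleneck 6, flow now 27.
Augment In→u5→Eg: bottleneck 6, flow now 33.
Augment In→u1→u7→Eg: bottleneck 3, flow now 36.
Augment In→u5→u7→Eg: bottleneck 2, flow now 38.
No augmenting path remains; maximum flow = 38.
By max-flow min-cut, the minimum cut capacity equals the max flow.
In the residual graph, reachable from In: {In, u1, u2, u5, u6, u7}.
Min-cut edges: In→Eg (16), u1→Eg (5), u2→Eg (6), u5→Eg (6), u7→Eg (5); capacity 16 + 5 + 6 + 6 + 5 = 38.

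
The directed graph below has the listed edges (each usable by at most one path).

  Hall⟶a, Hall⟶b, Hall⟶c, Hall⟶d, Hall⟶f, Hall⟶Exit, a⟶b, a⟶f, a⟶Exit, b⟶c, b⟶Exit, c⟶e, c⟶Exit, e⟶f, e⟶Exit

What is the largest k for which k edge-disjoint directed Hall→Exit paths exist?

Assign every edge capacity 1; by Menger, the answer equals the max flow.
Path Hall→Exit (+1); total 1.
Path Hall→a→Exit (+1); total 2.
Path Hall→b→Exit (+1); total 3.
Path Hall→c→Exit (+1); total 4.
No residual Hall→Exit path; max flow = 4.
Certifying cut of size 4: {Hall→Exit, Hall→a, Hall→b, Hall→c}.

4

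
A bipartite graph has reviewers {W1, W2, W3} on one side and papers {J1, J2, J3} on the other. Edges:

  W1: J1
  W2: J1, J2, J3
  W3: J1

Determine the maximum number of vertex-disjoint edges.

Unit-capacity flow: source→left, listed edges, right→sink; max matching = max flow.
Augmenting path W1→J1 (+1); matched 1.
Augmenting path W2→J2 (+1); matched 2.
No augmenting path remains; maximum matching = 2.
König certificate: {W2, J1} is a vertex cover of size 2 (every listed pair touches it), so no matching can be larger.

2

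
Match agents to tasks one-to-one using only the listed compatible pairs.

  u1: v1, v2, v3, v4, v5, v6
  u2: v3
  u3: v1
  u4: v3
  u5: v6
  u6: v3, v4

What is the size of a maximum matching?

Unit-capacity flow: source→left, listed edges, right→sink; max matching = max flow.
Augmenting path u1→v1 (+1); matched 1.
Augmenting path u2→v3 (+1); matched 2.
Augmenting path u5→v6 (+1); matched 3.
Augmenting path u6→v4 (+1); matched 4.
Augmenting path u3→v1→u1→v2 (+1); matched 5.
No augmenting path remains; maximum matching = 5.
König certificate: {u1, u3, u5, u6, v3} is a vertex cover of size 5 (every listed pair touches it), so no matching can be larger.

5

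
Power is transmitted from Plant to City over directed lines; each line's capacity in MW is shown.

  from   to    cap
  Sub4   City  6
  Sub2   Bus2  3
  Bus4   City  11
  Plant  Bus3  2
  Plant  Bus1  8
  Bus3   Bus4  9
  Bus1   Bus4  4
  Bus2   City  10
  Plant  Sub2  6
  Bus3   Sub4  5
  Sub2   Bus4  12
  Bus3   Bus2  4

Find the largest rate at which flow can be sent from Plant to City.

12

Augment Plant→Bus1→Bus4→City: bottleneck 4, flow now 4.
Augment Plant→Sub2→Bus2→City: bottleneck 3, flow now 7.
Augment Plant→Sub2→Bus4→City: bottleneck 3, flow now 10.
Augment Plant→Bus3→Bus2→City: bottleneck 2, flow now 12.
No augmenting path remains; maximum flow = 12.
In the residual graph, reachable from Plant: {Plant, Bus1}.
Min-cut edges: Plant→Sub2 (6), Plant→Bus3 (2), Bus1→Bus4 (4); capacity 6 + 2 + 4 = 12.
This cut is saturated, so no flow can exceed 12.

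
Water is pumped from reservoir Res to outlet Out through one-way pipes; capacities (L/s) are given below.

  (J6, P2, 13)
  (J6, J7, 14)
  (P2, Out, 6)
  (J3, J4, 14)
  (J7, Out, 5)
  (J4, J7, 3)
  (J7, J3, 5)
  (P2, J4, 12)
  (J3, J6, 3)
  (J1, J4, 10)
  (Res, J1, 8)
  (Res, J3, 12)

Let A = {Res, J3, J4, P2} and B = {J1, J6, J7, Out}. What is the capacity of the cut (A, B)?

20

Edges leaving {Res, J3, J4, P2}: Res→J1 (8), J3→J6 (3), J4→J7 (3), P2→Out (6).
Cut capacity = 8 + 3 + 3 + 6 = 20.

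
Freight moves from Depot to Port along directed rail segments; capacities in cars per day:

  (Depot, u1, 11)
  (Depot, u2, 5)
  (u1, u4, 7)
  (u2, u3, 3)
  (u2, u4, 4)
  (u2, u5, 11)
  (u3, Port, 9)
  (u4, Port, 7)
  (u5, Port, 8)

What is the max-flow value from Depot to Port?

Augment Depot→u1→u4→Port: bottleneck 7, flow now 7.
Augment Depot→u2→u3→Port: bottleneck 3, flow now 10.
Augment Depot→u2→u5→Port: bottleneck 2, flow now 12.
No augmenting path remains; maximum flow = 12.
In the residual graph, reachable from Depot: {Depot, u1}.
Min-cut edges: Depot→u2 (5), u1→u4 (7); capacity 5 + 7 = 12.
This cut is saturated, so no flow can exceed 12.

12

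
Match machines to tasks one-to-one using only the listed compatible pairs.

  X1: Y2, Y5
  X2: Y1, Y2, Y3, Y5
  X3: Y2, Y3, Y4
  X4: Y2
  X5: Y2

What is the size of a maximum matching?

Unit-capacity flow: source→left, listed edges, right→sink; max matching = max flow.
Augmenting path X1→Y2 (+1); matched 1.
Augmenting path X2→Y1 (+1); matched 2.
Augmenting path X3→Y3 (+1); matched 3.
Augmenting path X4→Y2→X1→Y5 (+1); matched 4.
No augmenting path remains; maximum matching = 4.
König certificate: {X1, X2, X3, Y2} is a vertex cover of size 4 (every listed pair touches it), so no matching can be larger.

4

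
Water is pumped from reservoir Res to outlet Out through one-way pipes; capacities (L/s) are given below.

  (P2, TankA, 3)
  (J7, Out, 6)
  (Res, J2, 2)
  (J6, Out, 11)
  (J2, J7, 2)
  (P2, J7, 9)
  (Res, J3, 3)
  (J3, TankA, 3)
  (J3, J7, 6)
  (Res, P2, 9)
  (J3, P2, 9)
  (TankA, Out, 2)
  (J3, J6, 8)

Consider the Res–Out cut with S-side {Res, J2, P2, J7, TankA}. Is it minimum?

Given cut capacity: 3 + 6 + 2 = 11.
Augment Res→J3→J6→Out: bottleneck 3, flow now 3.
Augment Res→J2→J7→Out: bottleneck 2, flow now 5.
Augment Res→P2→J7→Out: bottleneck 4, flow now 9.
Augment Res→P2→TankA→Out: bottleneck 2, flow now 11.
No augmenting path remains; maximum flow = 11.
Cut capacity 11 equals the max flow, so it is a minimum cut.

Yes — it is a minimum cut (capacity 11).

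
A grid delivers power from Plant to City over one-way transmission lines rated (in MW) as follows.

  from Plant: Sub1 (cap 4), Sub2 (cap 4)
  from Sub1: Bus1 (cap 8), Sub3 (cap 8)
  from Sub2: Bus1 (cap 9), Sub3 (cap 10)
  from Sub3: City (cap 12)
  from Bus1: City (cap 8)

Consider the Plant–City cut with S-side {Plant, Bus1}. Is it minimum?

Given cut capacity: 4 + 4 + 8 = 16.
Augment Plant→Sub1→Sub3→City: bottleneck 4, flow now 4.
Augment Plant→Sub2→Sub3→City: bottleneck 4, flow now 8.
No augmenting path remains; maximum flow = 8.
In the residual graph, reachable from Plant: {Plant}.
Min-cut edges: Plant→Sub1 (4), Plant→Sub2 (4); capacity 4 + 4 = 8.
Cut capacity 16 exceeds the max flow 8, so it is not minimum.

No — its capacity is 16, but the minimum cut has capacity 8.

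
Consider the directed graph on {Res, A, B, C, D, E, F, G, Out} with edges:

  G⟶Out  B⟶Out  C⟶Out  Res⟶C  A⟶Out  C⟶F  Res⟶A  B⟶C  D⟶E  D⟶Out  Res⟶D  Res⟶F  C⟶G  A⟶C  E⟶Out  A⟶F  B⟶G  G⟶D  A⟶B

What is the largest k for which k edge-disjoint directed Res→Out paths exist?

Assign every edge capacity 1; by Menger, the answer equals the max flow.
Path Res→A→Out (+1); total 1.
Path Res→C→Out (+1); total 2.
Path Res→D→Out (+1); total 3.
No residual Res→Out path; max flow = 3.
Certifying cut of size 3: {Res→A, Res→C, Res→D}.

3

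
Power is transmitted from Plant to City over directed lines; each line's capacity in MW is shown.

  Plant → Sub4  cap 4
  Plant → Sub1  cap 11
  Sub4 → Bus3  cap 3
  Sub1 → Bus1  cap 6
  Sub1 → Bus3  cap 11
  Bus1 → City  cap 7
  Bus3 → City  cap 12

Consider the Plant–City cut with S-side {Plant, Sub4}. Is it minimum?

Given cut capacity: 11 + 3 = 14.
Augment Plant→Sub4→Bus3→City: bottleneck 3, flow now 3.
Augment Plant→Sub1→Bus1→City: bottleneck 6, flow now 9.
Augment Plant→Sub1→Bus3→City: bottleneck 5, flow now 14.
No augmenting path remains; maximum flow = 14.
Cut capacity 14 equals the max flow, so it is a minimum cut.

Yes — it is a minimum cut (capacity 14).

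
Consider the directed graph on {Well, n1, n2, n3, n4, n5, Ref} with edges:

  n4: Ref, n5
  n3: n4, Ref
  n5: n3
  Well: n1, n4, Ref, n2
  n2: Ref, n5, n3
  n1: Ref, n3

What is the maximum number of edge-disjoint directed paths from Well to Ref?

Assign every edge capacity 1; by Menger, the answer equals the max flow.
Path Well→Ref (+1); total 1.
Path Well→n1→Ref (+1); total 2.
Path Well→n2→Ref (+1); total 3.
Path Well→n4→Ref (+1); total 4.
No residual Well→Ref path; max flow = 4.
Certifying cut of size 4: {Well→Ref, Well→n1, Well→n2, Well→n4}.

4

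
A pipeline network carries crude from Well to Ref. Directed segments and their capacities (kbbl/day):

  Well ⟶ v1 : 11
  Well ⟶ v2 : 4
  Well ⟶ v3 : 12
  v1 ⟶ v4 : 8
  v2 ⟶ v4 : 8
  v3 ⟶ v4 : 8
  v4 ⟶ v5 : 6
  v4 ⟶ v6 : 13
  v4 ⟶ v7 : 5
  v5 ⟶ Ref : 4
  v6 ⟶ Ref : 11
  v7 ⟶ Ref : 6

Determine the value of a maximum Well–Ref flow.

Augment Well→v1→v4→v5→Ref: bottleneck 4, flow now 4.
Augment Well→v1→v4→v6→Ref: bottleneck 4, flow now 8.
Augment Well→v2→v4→v6→Ref: bottleneck 4, flow now 12.
Augment Well→v3→v4→v6→Ref: bottleneck 3, flow now 15.
Augment Well→v3→v4→v7→Ref: bottleneck 5, flow now 20.
No augmenting path remains; maximum flow = 20.
In the residual graph, reachable from Well: {Well, v1, v3}.
Min-cut edges: Well→v2 (4), v1→v4 (8), v3→v4 (8); capacity 4 + 8 + 8 = 20.
This cut is saturated, so no flow can exceed 20.

20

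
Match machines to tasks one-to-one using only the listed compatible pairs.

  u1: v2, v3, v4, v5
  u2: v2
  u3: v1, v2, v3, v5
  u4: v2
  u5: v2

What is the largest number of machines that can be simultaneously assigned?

Unit-capacity flow: source→left, listed edges, right→sink; max matching = max flow.
Augmenting path u1→v2 (+1); matched 1.
Augmenting path u3→v1 (+1); matched 2.
Augmenting path u2→v2→u1→v3 (+1); matched 3.
No augmenting path remains; maximum matching = 3.
König certificate: {u1, u3, v2} is a vertex cover of size 3 (every listed pair touches it), so no matching can be larger.

3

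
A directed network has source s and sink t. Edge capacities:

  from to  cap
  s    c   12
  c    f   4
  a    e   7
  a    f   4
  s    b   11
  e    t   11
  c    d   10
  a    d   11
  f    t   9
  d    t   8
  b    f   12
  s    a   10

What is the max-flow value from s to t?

24

Augment s→a→d→t: bottleneck 8, flow now 8.
Augment s→a→e→t: bottleneck 2, flow now 10.
Augment s→b→f→t: bottleneck 9, flow now 19.
Augment s→c→d→a→e→t: bottleneck 5, flow now 24. (uses reverse residual edge)
No augmenting path remains; maximum flow = 24.
In the residual graph, reachable from s: {s, a, b, c, d, f}.
Min-cut edges: a→e (7), d→t (8), f→t (9); capacity 7 + 8 + 9 = 24.
This cut is saturated, so no flow can exceed 24.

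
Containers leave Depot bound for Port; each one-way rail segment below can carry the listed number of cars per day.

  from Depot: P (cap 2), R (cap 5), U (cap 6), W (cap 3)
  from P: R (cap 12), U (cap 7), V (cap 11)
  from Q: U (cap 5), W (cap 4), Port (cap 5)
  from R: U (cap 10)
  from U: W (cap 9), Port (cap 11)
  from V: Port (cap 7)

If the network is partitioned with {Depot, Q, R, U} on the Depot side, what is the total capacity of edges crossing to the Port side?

Edges leaving {Depot, Q, R, U}: Depot→P (2), Depot→W (3), Q→W (4), Q→Port (5), U→W (9), U→Port (11).
Cut capacity = 2 + 3 + 4 + 5 + 9 + 11 = 34.

34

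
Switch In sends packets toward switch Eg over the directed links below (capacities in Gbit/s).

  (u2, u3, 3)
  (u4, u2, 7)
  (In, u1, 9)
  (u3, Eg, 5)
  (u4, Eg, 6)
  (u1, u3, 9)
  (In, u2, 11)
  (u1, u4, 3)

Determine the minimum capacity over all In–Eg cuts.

8

Augment In→u1→u3→Eg: bottleneck 5, flow now 5.
Augment In→u1→u4→Eg: bottleneck 3, flow now 8.
No augmenting path remains; maximum flow = 8.
By max-flow min-cut, the minimum cut capacity equals the max flow.
In the residual graph, reachable from In: {In, u1, u2, u3}.
Min-cut edges: u1→u4 (3), u3→Eg (5); capacity 3 + 5 = 8.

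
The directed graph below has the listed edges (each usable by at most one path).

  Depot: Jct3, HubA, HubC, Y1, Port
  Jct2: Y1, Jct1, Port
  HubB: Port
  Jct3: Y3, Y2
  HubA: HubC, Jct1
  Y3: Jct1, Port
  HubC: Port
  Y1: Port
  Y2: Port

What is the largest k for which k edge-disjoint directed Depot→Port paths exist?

4

Assign every edge capacity 1; by Menger, the answer equals the max flow.
Path Depot→Port (+1); total 1.
Path Depot→HubC→Port (+1); total 2.
Path Depot→Y1→Port (+1); total 3.
Path Depot→Jct3→Y3→Port (+1); total 4.
No residual Depot→Port path; max flow = 4.
Certifying cut of size 4: {Depot→Jct3, Depot→Port, Depot→Y1, HubC→Port}.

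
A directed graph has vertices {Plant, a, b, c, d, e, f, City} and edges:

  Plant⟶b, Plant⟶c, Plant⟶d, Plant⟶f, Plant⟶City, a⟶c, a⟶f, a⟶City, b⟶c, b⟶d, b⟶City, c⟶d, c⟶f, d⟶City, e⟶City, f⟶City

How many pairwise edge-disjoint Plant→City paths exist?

4

Assign every edge capacity 1; by Menger, the answer equals the max flow.
Path Plant→City (+1); total 1.
Path Plant→b→City (+1); total 2.
Path Plant→d→City (+1); total 3.
Path Plant→f→City (+1); total 4.
No residual Plant→City path; max flow = 4.
Certifying cut of size 4: {Plant→City, Plant→b, d→City, f→City}.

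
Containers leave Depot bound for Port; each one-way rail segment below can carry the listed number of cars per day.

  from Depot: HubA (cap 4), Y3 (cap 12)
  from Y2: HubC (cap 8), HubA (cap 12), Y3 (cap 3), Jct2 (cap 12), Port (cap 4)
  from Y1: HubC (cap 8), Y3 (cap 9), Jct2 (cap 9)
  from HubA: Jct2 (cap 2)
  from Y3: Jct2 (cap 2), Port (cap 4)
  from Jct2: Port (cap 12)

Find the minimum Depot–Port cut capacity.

Augment Depot→Y3→Port: bottleneck 4, flow now 4.
Augment Depot→HubA→Jct2→Port: bottleneck 2, flow now 6.
Augment Depot→Y3→Jct2→Port: bottleneck 2, flow now 8.
No augmenting path remains; maximum flow = 8.
By max-flow min-cut, the minimum cut capacity equals the max flow.
In the residual graph, reachable from Depot: {Depot, HubA, Y3}.
Min-cut edges: HubA→Jct2 (2), Y3→Jct2 (2), Y3→Port (4); capacity 2 + 2 + 4 = 8.

8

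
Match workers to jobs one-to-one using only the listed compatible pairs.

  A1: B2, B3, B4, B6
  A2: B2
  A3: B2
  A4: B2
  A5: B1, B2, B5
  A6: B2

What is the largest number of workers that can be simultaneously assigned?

3

Unit-capacity flow: source→left, listed edges, right→sink; max matching = max flow.
Augmenting path A1→B2 (+1); matched 1.
Augmenting path A5→B1 (+1); matched 2.
Augmenting path A2→B2→A1→B3 (+1); matched 3.
No augmenting path remains; maximum matching = 3.
König certificate: {A1, A5, B2} is a vertex cover of size 3 (every listed pair touches it), so no matching can be larger.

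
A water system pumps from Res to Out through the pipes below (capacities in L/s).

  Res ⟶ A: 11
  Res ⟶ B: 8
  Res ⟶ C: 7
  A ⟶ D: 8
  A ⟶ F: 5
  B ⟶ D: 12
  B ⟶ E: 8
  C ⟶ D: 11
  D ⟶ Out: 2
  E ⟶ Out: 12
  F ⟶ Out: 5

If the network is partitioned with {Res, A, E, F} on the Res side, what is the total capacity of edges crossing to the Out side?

40

Edges leaving {Res, A, E, F}: Res→B (8), Res→C (7), A→D (8), E→Out (12), F→Out (5).
Cut capacity = 8 + 7 + 8 + 12 + 5 = 40.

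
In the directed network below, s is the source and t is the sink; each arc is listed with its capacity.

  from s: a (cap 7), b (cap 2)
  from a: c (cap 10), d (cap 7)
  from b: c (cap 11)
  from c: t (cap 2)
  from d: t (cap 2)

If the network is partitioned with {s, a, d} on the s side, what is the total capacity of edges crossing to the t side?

Edges leaving {s, a, d}: s→b (2), a→c (10), d→t (2).
Cut capacity = 2 + 10 + 2 = 14.

14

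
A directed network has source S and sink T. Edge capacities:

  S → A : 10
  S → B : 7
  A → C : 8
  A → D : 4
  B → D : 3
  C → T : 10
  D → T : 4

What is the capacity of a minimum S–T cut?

Augment S→A→C→T: bottleneck 8, flow now 8.
Augment S→A→D→T: bottleneck 2, flow now 10.
Augment S→B→D→T: bottleneck 2, flow now 12.
No augmenting path remains; maximum flow = 12.
By max-flow min-cut, the minimum cut capacity equals the max flow.
In the residual graph, reachable from S: {S, A, B, D}.
Min-cut edges: A→C (8), D→T (4); capacity 8 + 4 = 12.

12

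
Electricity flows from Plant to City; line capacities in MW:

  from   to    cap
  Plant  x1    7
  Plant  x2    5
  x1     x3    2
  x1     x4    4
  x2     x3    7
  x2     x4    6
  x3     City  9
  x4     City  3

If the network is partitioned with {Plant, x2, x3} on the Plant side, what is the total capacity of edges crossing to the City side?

Edges leaving {Plant, x2, x3}: Plant→x1 (7), x2→x4 (6), x3→City (9).
Cut capacity = 7 + 6 + 9 = 22.

22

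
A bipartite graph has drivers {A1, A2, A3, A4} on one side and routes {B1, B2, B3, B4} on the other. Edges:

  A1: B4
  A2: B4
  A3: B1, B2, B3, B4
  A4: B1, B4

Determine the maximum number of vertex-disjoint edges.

Unit-capacity flow: source→left, listed edges, right→sink; max matching = max flow.
Augmenting path A1→B4 (+1); matched 1.
Augmenting path A3→B1 (+1); matched 2.
Augmenting path A4→B1→A3→B2 (+1); matched 3.
No augmenting path remains; maximum matching = 3.
König certificate: {A3, A4, B4} is a vertex cover of size 3 (every listed pair touches it), so no matching can be larger.

3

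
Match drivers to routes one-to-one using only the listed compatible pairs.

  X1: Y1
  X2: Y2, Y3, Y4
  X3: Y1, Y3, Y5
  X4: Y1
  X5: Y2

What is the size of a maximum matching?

4

Unit-capacity flow: source→left, listed edges, right→sink; max matching = max flow.
Augmenting path X1→Y1 (+1); matched 1.
Augmenting path X2→Y2 (+1); matched 2.
Augmenting path X3→Y3 (+1); matched 3.
Augmenting path X5→Y2→X2→Y4 (+1); matched 4.
No augmenting path remains; maximum matching = 4.
König certificate: {X2, X3, X5, Y1} is a vertex cover of size 4 (every listed pair touches it), so no matching can be larger.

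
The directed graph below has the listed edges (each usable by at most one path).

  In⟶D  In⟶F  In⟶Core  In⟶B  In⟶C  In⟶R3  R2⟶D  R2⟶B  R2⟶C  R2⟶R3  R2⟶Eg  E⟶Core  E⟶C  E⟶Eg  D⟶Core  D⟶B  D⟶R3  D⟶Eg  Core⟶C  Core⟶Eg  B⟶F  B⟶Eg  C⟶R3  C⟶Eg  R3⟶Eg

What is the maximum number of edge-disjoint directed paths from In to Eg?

5

Assign every edge capacity 1; by Menger, the answer equals the max flow.
Path In→D→Eg (+1); total 1.
Path In→Core→Eg (+1); total 2.
Path In→B→Eg (+1); total 3.
Path In→C→Eg (+1); total 4.
Path In→R3→Eg (+1); total 5.
No residual In→Eg path; max flow = 5.
Certifying cut of size 5: {In→B, In→C, In→Core, In→D, In→R3}.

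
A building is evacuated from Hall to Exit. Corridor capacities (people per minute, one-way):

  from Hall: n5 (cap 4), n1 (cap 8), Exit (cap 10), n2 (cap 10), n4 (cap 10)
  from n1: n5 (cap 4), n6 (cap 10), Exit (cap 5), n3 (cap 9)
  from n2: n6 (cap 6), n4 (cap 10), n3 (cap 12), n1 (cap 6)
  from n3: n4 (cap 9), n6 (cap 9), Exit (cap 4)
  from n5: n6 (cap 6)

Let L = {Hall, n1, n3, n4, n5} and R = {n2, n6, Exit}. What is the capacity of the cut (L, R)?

54

Edges leaving {Hall, n1, n3, n4, n5}: Hall→n2 (10), Hall→Exit (10), n1→n6 (10), n1→Exit (5), n3→n6 (9), n3→Exit (4), n5→n6 (6).
Cut capacity = 10 + 10 + 10 + 5 + 9 + 4 + 6 = 54.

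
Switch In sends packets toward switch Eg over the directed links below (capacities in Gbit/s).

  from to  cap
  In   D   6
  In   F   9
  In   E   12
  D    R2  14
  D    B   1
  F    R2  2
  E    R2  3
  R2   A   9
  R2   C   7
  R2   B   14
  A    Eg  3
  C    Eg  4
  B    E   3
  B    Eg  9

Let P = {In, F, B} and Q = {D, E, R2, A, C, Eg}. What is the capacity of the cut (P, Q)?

32

Edges leaving {In, F, B}: In→D (6), In→E (12), F→R2 (2), B→E (3), B→Eg (9).
Cut capacity = 6 + 12 + 2 + 3 + 9 = 32.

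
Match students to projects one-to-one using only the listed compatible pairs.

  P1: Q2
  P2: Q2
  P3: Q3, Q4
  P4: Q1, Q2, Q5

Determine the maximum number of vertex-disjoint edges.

3

Unit-capacity flow: source→left, listed edges, right→sink; max matching = max flow.
Augmenting path P1→Q2 (+1); matched 1.
Augmenting path P3→Q3 (+1); matched 2.
Augmenting path P4→Q1 (+1); matched 3.
No augmenting path remains; maximum matching = 3.
König certificate: {P3, P4, Q2} is a vertex cover of size 3 (every listed pair touches it), so no matching can be larger.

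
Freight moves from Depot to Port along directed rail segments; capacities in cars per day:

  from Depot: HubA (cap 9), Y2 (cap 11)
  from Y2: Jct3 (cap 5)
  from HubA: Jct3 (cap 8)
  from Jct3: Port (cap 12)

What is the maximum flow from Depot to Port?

12

Augment Depot→Y2→Jct3→Port: bottleneck 5, flow now 5.
Augment Depot→HubA→Jct3→Port: bottleneck 7, flow now 12.
No augmenting path remains; maximum flow = 12.
In the residual graph, reachable from Depot: {Depot, Y2, HubA, Jct3}.
Min-cut edges: Jct3→Port (12); capacity 12 = 12.
This cut is saturated, so no flow can exceed 12.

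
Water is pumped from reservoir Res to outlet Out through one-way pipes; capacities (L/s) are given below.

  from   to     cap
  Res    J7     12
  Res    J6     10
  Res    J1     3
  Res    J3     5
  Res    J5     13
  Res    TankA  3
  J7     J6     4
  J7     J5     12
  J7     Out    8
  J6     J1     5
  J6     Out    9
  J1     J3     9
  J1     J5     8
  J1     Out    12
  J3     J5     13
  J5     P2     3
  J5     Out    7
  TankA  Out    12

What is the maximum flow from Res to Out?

35

Augment Res→J7→Out: bottleneck 8, flow now 8.
Augment Res→J6→Out: bottleneck 9, flow now 17.
Augment Res→J1→Out: bottleneck 3, flow now 20.
Augment Res→J5→Out: bottleneck 7, flow now 27.
Augment Res→TankA→Out: bottleneck 3, flow now 30.
Augment Res→J6→J1→Out: bottleneck 1, flow now 31.
Augment Res→J7→J6→J1→Out: bottleneck 4, flow now 35.
No augmenting path remains; maximum flow = 35.
In the residual graph, reachable from Res: {Res, J3, J5, P2}.
Min-cut edges: Res→J7 (12), Res→J6 (10), Res→J1 (3), Res→TankA (3), J5→Out (7); capacity 12 + 10 + 3 + 3 + 7 = 35.
This cut is saturated, so no flow can exceed 35.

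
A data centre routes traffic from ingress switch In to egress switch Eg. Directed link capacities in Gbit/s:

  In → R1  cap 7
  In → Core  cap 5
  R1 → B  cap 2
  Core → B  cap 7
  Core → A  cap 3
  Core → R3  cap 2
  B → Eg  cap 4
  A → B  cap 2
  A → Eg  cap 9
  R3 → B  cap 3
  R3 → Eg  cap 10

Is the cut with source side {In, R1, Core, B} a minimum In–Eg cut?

Given cut capacity: 3 + 2 + 4 = 9.
Augment In→R1→B→Eg: bottleneck 2, flow now 2.
Augment In→Core→B→Eg: bottleneck 2, flow now 4.
Augment In→Core→A→Eg: bottleneck 3, flow now 7.
No augmenting path remains; maximum flow = 7.
In the residual graph, reachable from In: {In, R1}.
Min-cut edges: In→Core (5), R1→B (2); capacity 5 + 2 = 7.
Cut capacity 9 exceeds the max flow 7, so it is not minimum.

No — its capacity is 9, but the minimum cut has capacity 7.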